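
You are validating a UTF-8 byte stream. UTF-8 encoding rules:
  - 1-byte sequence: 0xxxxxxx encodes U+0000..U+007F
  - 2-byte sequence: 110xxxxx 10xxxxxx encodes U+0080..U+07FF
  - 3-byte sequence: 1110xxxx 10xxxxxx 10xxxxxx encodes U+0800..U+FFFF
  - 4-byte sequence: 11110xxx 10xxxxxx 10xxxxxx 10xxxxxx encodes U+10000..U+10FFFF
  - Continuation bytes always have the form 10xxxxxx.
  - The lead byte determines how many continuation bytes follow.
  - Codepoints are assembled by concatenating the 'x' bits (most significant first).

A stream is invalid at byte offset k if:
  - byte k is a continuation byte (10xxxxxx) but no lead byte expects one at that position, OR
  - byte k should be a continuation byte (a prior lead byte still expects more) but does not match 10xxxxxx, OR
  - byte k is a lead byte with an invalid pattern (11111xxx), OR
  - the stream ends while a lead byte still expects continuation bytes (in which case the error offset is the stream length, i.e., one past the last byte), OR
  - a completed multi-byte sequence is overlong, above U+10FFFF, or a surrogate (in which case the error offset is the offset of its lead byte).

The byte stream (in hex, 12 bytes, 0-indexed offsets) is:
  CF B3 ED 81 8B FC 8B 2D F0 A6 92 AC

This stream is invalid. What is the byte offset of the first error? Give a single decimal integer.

Byte[0]=CF: 2-byte lead, need 1 cont bytes. acc=0xF
Byte[1]=B3: continuation. acc=(acc<<6)|0x33=0x3F3
Completed: cp=U+03F3 (starts at byte 0)
Byte[2]=ED: 3-byte lead, need 2 cont bytes. acc=0xD
Byte[3]=81: continuation. acc=(acc<<6)|0x01=0x341
Byte[4]=8B: continuation. acc=(acc<<6)|0x0B=0xD04B
Completed: cp=U+D04B (starts at byte 2)
Byte[5]=FC: INVALID lead byte (not 0xxx/110x/1110/11110)

Answer: 5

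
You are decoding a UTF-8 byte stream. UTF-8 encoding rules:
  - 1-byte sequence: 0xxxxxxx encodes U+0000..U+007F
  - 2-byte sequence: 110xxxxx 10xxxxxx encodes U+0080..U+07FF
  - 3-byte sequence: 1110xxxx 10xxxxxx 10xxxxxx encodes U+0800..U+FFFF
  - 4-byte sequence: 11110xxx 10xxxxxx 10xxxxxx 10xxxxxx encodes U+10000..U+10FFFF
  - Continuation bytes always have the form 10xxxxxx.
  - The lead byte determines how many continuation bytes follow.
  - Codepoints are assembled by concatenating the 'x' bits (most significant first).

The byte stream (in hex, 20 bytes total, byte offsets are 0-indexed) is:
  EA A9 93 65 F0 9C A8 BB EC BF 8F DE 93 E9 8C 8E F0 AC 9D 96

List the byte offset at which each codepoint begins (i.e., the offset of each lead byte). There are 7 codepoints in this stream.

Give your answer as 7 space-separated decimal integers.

Answer: 0 3 4 8 11 13 16

Derivation:
Byte[0]=EA: 3-byte lead, need 2 cont bytes. acc=0xA
Byte[1]=A9: continuation. acc=(acc<<6)|0x29=0x2A9
Byte[2]=93: continuation. acc=(acc<<6)|0x13=0xAA53
Completed: cp=U+AA53 (starts at byte 0)
Byte[3]=65: 1-byte ASCII. cp=U+0065
Byte[4]=F0: 4-byte lead, need 3 cont bytes. acc=0x0
Byte[5]=9C: continuation. acc=(acc<<6)|0x1C=0x1C
Byte[6]=A8: continuation. acc=(acc<<6)|0x28=0x728
Byte[7]=BB: continuation. acc=(acc<<6)|0x3B=0x1CA3B
Completed: cp=U+1CA3B (starts at byte 4)
Byte[8]=EC: 3-byte lead, need 2 cont bytes. acc=0xC
Byte[9]=BF: continuation. acc=(acc<<6)|0x3F=0x33F
Byte[10]=8F: continuation. acc=(acc<<6)|0x0F=0xCFCF
Completed: cp=U+CFCF (starts at byte 8)
Byte[11]=DE: 2-byte lead, need 1 cont bytes. acc=0x1E
Byte[12]=93: continuation. acc=(acc<<6)|0x13=0x793
Completed: cp=U+0793 (starts at byte 11)
Byte[13]=E9: 3-byte lead, need 2 cont bytes. acc=0x9
Byte[14]=8C: continuation. acc=(acc<<6)|0x0C=0x24C
Byte[15]=8E: continuation. acc=(acc<<6)|0x0E=0x930E
Completed: cp=U+930E (starts at byte 13)
Byte[16]=F0: 4-byte lead, need 3 cont bytes. acc=0x0
Byte[17]=AC: continuation. acc=(acc<<6)|0x2C=0x2C
Byte[18]=9D: continuation. acc=(acc<<6)|0x1D=0xB1D
Byte[19]=96: continuation. acc=(acc<<6)|0x16=0x2C756
Completed: cp=U+2C756 (starts at byte 16)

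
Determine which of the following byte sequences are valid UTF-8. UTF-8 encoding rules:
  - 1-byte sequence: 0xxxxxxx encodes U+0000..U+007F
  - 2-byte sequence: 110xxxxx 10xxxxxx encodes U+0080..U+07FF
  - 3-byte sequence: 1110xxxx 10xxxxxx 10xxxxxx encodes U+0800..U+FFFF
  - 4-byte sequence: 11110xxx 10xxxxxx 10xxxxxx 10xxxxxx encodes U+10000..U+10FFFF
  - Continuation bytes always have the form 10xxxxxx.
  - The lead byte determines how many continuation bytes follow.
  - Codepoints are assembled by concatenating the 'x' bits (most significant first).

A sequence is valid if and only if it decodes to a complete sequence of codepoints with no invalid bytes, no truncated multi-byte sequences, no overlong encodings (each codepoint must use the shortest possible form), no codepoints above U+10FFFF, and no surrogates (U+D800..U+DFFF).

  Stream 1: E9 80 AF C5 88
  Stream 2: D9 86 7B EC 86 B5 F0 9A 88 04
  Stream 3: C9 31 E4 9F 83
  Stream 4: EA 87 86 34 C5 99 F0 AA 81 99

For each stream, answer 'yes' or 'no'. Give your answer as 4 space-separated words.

Answer: yes no no yes

Derivation:
Stream 1: decodes cleanly. VALID
Stream 2: error at byte offset 9. INVALID
Stream 3: error at byte offset 1. INVALID
Stream 4: decodes cleanly. VALID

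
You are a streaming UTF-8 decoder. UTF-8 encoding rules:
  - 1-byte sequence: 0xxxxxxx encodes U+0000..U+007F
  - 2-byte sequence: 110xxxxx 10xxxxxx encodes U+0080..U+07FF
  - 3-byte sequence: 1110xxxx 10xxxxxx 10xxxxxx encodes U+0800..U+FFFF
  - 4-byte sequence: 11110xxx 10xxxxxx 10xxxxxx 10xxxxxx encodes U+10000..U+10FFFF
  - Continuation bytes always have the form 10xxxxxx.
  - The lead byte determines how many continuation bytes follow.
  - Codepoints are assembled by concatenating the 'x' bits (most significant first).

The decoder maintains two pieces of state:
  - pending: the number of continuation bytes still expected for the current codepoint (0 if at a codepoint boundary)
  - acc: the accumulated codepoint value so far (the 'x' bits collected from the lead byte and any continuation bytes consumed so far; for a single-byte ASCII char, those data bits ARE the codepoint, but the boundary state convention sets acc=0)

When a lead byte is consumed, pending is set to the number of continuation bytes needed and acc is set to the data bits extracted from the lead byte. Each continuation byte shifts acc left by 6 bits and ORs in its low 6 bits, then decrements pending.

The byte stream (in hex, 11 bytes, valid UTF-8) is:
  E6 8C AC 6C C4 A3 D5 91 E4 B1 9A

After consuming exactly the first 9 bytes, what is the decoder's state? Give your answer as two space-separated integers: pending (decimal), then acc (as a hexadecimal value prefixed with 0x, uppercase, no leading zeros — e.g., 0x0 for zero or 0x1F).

Answer: 2 0x4

Derivation:
Byte[0]=E6: 3-byte lead. pending=2, acc=0x6
Byte[1]=8C: continuation. acc=(acc<<6)|0x0C=0x18C, pending=1
Byte[2]=AC: continuation. acc=(acc<<6)|0x2C=0x632C, pending=0
Byte[3]=6C: 1-byte. pending=0, acc=0x0
Byte[4]=C4: 2-byte lead. pending=1, acc=0x4
Byte[5]=A3: continuation. acc=(acc<<6)|0x23=0x123, pending=0
Byte[6]=D5: 2-byte lead. pending=1, acc=0x15
Byte[7]=91: continuation. acc=(acc<<6)|0x11=0x551, pending=0
Byte[8]=E4: 3-byte lead. pending=2, acc=0x4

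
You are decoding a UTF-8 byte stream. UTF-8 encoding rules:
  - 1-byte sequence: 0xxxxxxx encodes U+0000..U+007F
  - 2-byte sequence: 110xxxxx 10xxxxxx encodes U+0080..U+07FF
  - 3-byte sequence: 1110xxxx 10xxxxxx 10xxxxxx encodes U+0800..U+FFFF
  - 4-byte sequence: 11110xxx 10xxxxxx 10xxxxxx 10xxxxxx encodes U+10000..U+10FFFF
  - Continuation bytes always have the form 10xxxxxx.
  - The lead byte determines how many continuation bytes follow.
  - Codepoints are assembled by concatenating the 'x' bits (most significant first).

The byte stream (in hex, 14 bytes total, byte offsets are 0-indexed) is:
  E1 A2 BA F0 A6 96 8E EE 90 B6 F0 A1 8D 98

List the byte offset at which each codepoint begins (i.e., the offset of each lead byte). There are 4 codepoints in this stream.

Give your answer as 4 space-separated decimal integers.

Byte[0]=E1: 3-byte lead, need 2 cont bytes. acc=0x1
Byte[1]=A2: continuation. acc=(acc<<6)|0x22=0x62
Byte[2]=BA: continuation. acc=(acc<<6)|0x3A=0x18BA
Completed: cp=U+18BA (starts at byte 0)
Byte[3]=F0: 4-byte lead, need 3 cont bytes. acc=0x0
Byte[4]=A6: continuation. acc=(acc<<6)|0x26=0x26
Byte[5]=96: continuation. acc=(acc<<6)|0x16=0x996
Byte[6]=8E: continuation. acc=(acc<<6)|0x0E=0x2658E
Completed: cp=U+2658E (starts at byte 3)
Byte[7]=EE: 3-byte lead, need 2 cont bytes. acc=0xE
Byte[8]=90: continuation. acc=(acc<<6)|0x10=0x390
Byte[9]=B6: continuation. acc=(acc<<6)|0x36=0xE436
Completed: cp=U+E436 (starts at byte 7)
Byte[10]=F0: 4-byte lead, need 3 cont bytes. acc=0x0
Byte[11]=A1: continuation. acc=(acc<<6)|0x21=0x21
Byte[12]=8D: continuation. acc=(acc<<6)|0x0D=0x84D
Byte[13]=98: continuation. acc=(acc<<6)|0x18=0x21358
Completed: cp=U+21358 (starts at byte 10)

Answer: 0 3 7 10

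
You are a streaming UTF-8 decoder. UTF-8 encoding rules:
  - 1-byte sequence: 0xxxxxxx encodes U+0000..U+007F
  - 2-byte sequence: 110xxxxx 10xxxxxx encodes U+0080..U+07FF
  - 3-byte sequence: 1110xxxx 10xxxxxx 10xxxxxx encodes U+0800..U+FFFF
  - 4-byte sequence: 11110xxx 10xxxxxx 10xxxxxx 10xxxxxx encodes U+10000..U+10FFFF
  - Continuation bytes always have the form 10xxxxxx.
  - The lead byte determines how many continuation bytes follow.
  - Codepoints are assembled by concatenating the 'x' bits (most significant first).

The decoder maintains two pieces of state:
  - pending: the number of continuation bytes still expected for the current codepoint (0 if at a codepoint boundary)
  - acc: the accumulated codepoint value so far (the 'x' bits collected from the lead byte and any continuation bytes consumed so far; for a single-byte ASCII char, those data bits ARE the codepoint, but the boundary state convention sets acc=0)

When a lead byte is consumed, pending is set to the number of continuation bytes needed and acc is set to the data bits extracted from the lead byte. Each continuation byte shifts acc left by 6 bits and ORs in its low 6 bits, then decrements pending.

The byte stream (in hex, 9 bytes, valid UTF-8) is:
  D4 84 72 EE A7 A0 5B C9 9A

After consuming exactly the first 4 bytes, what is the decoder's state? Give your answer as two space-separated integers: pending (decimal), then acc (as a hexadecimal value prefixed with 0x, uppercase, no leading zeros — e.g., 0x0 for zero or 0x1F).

Byte[0]=D4: 2-byte lead. pending=1, acc=0x14
Byte[1]=84: continuation. acc=(acc<<6)|0x04=0x504, pending=0
Byte[2]=72: 1-byte. pending=0, acc=0x0
Byte[3]=EE: 3-byte lead. pending=2, acc=0xE

Answer: 2 0xE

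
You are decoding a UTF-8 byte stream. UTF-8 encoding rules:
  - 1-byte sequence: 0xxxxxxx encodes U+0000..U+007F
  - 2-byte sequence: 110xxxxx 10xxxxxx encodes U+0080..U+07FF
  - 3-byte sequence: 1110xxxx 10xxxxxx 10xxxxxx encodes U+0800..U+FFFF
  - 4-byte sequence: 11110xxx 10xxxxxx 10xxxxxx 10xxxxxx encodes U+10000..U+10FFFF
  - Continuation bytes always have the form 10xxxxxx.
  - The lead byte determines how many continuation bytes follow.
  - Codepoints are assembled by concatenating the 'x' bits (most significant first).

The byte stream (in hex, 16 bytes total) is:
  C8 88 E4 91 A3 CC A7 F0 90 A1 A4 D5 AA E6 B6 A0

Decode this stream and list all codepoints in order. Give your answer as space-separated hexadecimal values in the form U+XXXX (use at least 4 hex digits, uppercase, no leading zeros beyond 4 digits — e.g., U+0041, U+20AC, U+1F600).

Byte[0]=C8: 2-byte lead, need 1 cont bytes. acc=0x8
Byte[1]=88: continuation. acc=(acc<<6)|0x08=0x208
Completed: cp=U+0208 (starts at byte 0)
Byte[2]=E4: 3-byte lead, need 2 cont bytes. acc=0x4
Byte[3]=91: continuation. acc=(acc<<6)|0x11=0x111
Byte[4]=A3: continuation. acc=(acc<<6)|0x23=0x4463
Completed: cp=U+4463 (starts at byte 2)
Byte[5]=CC: 2-byte lead, need 1 cont bytes. acc=0xC
Byte[6]=A7: continuation. acc=(acc<<6)|0x27=0x327
Completed: cp=U+0327 (starts at byte 5)
Byte[7]=F0: 4-byte lead, need 3 cont bytes. acc=0x0
Byte[8]=90: continuation. acc=(acc<<6)|0x10=0x10
Byte[9]=A1: continuation. acc=(acc<<6)|0x21=0x421
Byte[10]=A4: continuation. acc=(acc<<6)|0x24=0x10864
Completed: cp=U+10864 (starts at byte 7)
Byte[11]=D5: 2-byte lead, need 1 cont bytes. acc=0x15
Byte[12]=AA: continuation. acc=(acc<<6)|0x2A=0x56A
Completed: cp=U+056A (starts at byte 11)
Byte[13]=E6: 3-byte lead, need 2 cont bytes. acc=0x6
Byte[14]=B6: continuation. acc=(acc<<6)|0x36=0x1B6
Byte[15]=A0: continuation. acc=(acc<<6)|0x20=0x6DA0
Completed: cp=U+6DA0 (starts at byte 13)

Answer: U+0208 U+4463 U+0327 U+10864 U+056A U+6DA0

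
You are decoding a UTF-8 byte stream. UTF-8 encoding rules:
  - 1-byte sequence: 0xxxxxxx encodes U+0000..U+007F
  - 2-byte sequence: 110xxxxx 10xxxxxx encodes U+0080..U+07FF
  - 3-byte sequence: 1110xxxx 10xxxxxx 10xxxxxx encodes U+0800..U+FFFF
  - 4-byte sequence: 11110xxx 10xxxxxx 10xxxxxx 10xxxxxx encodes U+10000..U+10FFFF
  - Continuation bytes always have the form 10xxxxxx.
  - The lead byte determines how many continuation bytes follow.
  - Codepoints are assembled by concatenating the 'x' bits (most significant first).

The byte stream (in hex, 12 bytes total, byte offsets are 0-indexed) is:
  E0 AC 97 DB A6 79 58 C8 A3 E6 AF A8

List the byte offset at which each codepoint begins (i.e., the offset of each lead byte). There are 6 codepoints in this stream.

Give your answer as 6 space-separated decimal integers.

Byte[0]=E0: 3-byte lead, need 2 cont bytes. acc=0x0
Byte[1]=AC: continuation. acc=(acc<<6)|0x2C=0x2C
Byte[2]=97: continuation. acc=(acc<<6)|0x17=0xB17
Completed: cp=U+0B17 (starts at byte 0)
Byte[3]=DB: 2-byte lead, need 1 cont bytes. acc=0x1B
Byte[4]=A6: continuation. acc=(acc<<6)|0x26=0x6E6
Completed: cp=U+06E6 (starts at byte 3)
Byte[5]=79: 1-byte ASCII. cp=U+0079
Byte[6]=58: 1-byte ASCII. cp=U+0058
Byte[7]=C8: 2-byte lead, need 1 cont bytes. acc=0x8
Byte[8]=A3: continuation. acc=(acc<<6)|0x23=0x223
Completed: cp=U+0223 (starts at byte 7)
Byte[9]=E6: 3-byte lead, need 2 cont bytes. acc=0x6
Byte[10]=AF: continuation. acc=(acc<<6)|0x2F=0x1AF
Byte[11]=A8: continuation. acc=(acc<<6)|0x28=0x6BE8
Completed: cp=U+6BE8 (starts at byte 9)

Answer: 0 3 5 6 7 9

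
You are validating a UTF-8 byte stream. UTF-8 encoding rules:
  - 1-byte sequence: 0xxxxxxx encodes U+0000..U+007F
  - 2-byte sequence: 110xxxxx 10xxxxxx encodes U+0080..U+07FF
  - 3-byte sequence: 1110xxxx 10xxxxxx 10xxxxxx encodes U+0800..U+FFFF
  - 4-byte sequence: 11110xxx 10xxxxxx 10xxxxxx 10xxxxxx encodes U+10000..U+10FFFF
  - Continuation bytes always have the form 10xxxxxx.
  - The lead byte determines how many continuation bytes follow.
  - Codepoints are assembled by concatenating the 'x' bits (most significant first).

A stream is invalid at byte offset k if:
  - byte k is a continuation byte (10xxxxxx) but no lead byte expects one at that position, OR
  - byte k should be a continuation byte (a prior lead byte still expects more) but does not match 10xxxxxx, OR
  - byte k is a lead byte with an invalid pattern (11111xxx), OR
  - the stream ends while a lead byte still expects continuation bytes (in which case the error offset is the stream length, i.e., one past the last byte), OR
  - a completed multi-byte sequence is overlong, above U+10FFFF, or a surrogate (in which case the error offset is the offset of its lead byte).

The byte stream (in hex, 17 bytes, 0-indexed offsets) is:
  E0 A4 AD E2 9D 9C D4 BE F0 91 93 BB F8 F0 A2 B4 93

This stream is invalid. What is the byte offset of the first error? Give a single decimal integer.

Answer: 12

Derivation:
Byte[0]=E0: 3-byte lead, need 2 cont bytes. acc=0x0
Byte[1]=A4: continuation. acc=(acc<<6)|0x24=0x24
Byte[2]=AD: continuation. acc=(acc<<6)|0x2D=0x92D
Completed: cp=U+092D (starts at byte 0)
Byte[3]=E2: 3-byte lead, need 2 cont bytes. acc=0x2
Byte[4]=9D: continuation. acc=(acc<<6)|0x1D=0x9D
Byte[5]=9C: continuation. acc=(acc<<6)|0x1C=0x275C
Completed: cp=U+275C (starts at byte 3)
Byte[6]=D4: 2-byte lead, need 1 cont bytes. acc=0x14
Byte[7]=BE: continuation. acc=(acc<<6)|0x3E=0x53E
Completed: cp=U+053E (starts at byte 6)
Byte[8]=F0: 4-byte lead, need 3 cont bytes. acc=0x0
Byte[9]=91: continuation. acc=(acc<<6)|0x11=0x11
Byte[10]=93: continuation. acc=(acc<<6)|0x13=0x453
Byte[11]=BB: continuation. acc=(acc<<6)|0x3B=0x114FB
Completed: cp=U+114FB (starts at byte 8)
Byte[12]=F8: INVALID lead byte (not 0xxx/110x/1110/11110)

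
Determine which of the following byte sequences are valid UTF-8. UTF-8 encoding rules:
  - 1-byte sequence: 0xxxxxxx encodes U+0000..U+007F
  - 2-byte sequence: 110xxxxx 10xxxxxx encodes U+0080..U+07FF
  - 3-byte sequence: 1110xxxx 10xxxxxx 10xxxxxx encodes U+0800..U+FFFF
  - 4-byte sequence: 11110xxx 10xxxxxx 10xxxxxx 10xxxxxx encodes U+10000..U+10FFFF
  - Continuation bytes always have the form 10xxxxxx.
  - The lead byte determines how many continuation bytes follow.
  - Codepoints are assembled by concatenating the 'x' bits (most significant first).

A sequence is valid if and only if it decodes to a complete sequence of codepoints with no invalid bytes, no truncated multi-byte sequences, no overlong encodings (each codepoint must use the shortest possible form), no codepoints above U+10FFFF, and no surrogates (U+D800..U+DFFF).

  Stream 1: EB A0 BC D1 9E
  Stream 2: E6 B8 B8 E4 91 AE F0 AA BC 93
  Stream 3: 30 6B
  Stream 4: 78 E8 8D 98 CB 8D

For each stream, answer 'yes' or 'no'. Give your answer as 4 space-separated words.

Stream 1: decodes cleanly. VALID
Stream 2: decodes cleanly. VALID
Stream 3: decodes cleanly. VALID
Stream 4: decodes cleanly. VALID

Answer: yes yes yes yes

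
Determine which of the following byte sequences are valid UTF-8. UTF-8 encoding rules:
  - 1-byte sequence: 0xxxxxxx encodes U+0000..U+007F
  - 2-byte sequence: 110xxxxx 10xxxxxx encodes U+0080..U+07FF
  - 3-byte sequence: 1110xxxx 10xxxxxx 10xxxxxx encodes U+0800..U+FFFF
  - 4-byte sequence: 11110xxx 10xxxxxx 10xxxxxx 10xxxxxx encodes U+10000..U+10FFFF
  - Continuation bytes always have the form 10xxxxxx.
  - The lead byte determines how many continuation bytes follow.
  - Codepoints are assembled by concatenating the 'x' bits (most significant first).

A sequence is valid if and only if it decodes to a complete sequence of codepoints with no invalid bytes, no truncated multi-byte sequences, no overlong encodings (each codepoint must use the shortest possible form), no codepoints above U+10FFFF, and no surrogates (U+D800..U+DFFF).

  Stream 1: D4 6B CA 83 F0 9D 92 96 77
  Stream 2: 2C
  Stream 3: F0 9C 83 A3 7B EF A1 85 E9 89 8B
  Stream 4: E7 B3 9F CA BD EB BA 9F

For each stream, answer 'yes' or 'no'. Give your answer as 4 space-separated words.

Stream 1: error at byte offset 1. INVALID
Stream 2: decodes cleanly. VALID
Stream 3: decodes cleanly. VALID
Stream 4: decodes cleanly. VALID

Answer: no yes yes yes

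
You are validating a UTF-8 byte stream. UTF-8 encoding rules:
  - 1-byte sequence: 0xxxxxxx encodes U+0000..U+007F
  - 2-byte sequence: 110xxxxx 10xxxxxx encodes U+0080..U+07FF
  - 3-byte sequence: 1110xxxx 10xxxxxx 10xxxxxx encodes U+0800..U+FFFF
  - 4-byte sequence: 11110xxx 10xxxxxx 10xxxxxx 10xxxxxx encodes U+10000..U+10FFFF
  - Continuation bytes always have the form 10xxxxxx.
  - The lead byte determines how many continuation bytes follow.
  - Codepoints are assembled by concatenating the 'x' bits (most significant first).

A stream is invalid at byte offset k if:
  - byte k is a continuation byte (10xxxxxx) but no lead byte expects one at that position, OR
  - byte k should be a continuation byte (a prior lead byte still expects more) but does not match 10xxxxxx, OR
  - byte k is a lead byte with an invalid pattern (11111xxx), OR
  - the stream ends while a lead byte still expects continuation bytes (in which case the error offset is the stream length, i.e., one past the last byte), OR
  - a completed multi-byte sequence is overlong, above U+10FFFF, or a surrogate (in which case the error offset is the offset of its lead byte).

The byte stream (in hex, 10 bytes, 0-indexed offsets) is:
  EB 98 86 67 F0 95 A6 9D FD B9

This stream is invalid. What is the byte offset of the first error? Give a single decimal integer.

Byte[0]=EB: 3-byte lead, need 2 cont bytes. acc=0xB
Byte[1]=98: continuation. acc=(acc<<6)|0x18=0x2D8
Byte[2]=86: continuation. acc=(acc<<6)|0x06=0xB606
Completed: cp=U+B606 (starts at byte 0)
Byte[3]=67: 1-byte ASCII. cp=U+0067
Byte[4]=F0: 4-byte lead, need 3 cont bytes. acc=0x0
Byte[5]=95: continuation. acc=(acc<<6)|0x15=0x15
Byte[6]=A6: continuation. acc=(acc<<6)|0x26=0x566
Byte[7]=9D: continuation. acc=(acc<<6)|0x1D=0x1599D
Completed: cp=U+1599D (starts at byte 4)
Byte[8]=FD: INVALID lead byte (not 0xxx/110x/1110/11110)

Answer: 8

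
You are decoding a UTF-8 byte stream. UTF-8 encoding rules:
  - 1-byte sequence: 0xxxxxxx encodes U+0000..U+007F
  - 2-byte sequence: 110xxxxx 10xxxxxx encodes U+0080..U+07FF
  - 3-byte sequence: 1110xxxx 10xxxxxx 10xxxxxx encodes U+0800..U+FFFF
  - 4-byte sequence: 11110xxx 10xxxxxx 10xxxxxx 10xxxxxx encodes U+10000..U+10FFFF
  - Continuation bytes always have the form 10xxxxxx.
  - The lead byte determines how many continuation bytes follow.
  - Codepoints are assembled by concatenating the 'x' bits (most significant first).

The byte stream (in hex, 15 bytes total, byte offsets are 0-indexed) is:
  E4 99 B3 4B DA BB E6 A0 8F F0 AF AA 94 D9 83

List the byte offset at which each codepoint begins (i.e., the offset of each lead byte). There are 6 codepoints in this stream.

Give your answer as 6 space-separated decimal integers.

Byte[0]=E4: 3-byte lead, need 2 cont bytes. acc=0x4
Byte[1]=99: continuation. acc=(acc<<6)|0x19=0x119
Byte[2]=B3: continuation. acc=(acc<<6)|0x33=0x4673
Completed: cp=U+4673 (starts at byte 0)
Byte[3]=4B: 1-byte ASCII. cp=U+004B
Byte[4]=DA: 2-byte lead, need 1 cont bytes. acc=0x1A
Byte[5]=BB: continuation. acc=(acc<<6)|0x3B=0x6BB
Completed: cp=U+06BB (starts at byte 4)
Byte[6]=E6: 3-byte lead, need 2 cont bytes. acc=0x6
Byte[7]=A0: continuation. acc=(acc<<6)|0x20=0x1A0
Byte[8]=8F: continuation. acc=(acc<<6)|0x0F=0x680F
Completed: cp=U+680F (starts at byte 6)
Byte[9]=F0: 4-byte lead, need 3 cont bytes. acc=0x0
Byte[10]=AF: continuation. acc=(acc<<6)|0x2F=0x2F
Byte[11]=AA: continuation. acc=(acc<<6)|0x2A=0xBEA
Byte[12]=94: continuation. acc=(acc<<6)|0x14=0x2FA94
Completed: cp=U+2FA94 (starts at byte 9)
Byte[13]=D9: 2-byte lead, need 1 cont bytes. acc=0x19
Byte[14]=83: continuation. acc=(acc<<6)|0x03=0x643
Completed: cp=U+0643 (starts at byte 13)

Answer: 0 3 4 6 9 13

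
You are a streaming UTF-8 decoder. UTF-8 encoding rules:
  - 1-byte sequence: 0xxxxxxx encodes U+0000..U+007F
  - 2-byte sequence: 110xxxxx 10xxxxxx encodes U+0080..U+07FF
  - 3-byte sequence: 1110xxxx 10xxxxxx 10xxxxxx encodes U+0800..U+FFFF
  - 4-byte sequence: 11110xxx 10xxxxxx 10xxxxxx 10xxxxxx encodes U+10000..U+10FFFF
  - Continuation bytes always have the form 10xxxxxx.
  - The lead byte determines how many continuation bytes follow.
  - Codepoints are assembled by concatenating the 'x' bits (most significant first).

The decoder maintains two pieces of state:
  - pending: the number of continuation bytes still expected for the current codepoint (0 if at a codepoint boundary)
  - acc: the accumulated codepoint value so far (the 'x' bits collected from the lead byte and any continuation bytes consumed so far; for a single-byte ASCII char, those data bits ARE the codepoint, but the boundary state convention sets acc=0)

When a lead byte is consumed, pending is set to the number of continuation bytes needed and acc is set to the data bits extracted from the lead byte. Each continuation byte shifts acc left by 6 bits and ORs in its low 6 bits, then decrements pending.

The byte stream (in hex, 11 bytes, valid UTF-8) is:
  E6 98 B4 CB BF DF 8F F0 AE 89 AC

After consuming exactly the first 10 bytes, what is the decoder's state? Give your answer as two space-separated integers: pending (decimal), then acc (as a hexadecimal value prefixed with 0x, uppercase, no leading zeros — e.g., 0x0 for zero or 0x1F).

Answer: 1 0xB89

Derivation:
Byte[0]=E6: 3-byte lead. pending=2, acc=0x6
Byte[1]=98: continuation. acc=(acc<<6)|0x18=0x198, pending=1
Byte[2]=B4: continuation. acc=(acc<<6)|0x34=0x6634, pending=0
Byte[3]=CB: 2-byte lead. pending=1, acc=0xB
Byte[4]=BF: continuation. acc=(acc<<6)|0x3F=0x2FF, pending=0
Byte[5]=DF: 2-byte lead. pending=1, acc=0x1F
Byte[6]=8F: continuation. acc=(acc<<6)|0x0F=0x7CF, pending=0
Byte[7]=F0: 4-byte lead. pending=3, acc=0x0
Byte[8]=AE: continuation. acc=(acc<<6)|0x2E=0x2E, pending=2
Byte[9]=89: continuation. acc=(acc<<6)|0x09=0xB89, pending=1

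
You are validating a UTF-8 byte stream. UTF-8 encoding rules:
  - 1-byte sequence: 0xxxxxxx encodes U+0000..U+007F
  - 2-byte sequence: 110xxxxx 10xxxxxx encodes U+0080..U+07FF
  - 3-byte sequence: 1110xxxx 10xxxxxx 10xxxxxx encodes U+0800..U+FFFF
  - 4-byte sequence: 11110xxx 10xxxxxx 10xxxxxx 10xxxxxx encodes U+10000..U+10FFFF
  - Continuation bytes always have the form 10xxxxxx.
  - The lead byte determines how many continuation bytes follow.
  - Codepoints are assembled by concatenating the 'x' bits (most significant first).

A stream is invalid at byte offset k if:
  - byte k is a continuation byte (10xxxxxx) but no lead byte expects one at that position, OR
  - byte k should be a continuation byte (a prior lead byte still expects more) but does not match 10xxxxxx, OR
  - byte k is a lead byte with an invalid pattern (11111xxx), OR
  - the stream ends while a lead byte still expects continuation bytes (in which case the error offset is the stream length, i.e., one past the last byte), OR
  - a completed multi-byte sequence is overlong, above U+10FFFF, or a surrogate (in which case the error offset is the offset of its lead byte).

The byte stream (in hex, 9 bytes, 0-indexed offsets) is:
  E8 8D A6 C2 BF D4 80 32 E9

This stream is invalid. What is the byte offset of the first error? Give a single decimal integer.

Answer: 9

Derivation:
Byte[0]=E8: 3-byte lead, need 2 cont bytes. acc=0x8
Byte[1]=8D: continuation. acc=(acc<<6)|0x0D=0x20D
Byte[2]=A6: continuation. acc=(acc<<6)|0x26=0x8366
Completed: cp=U+8366 (starts at byte 0)
Byte[3]=C2: 2-byte lead, need 1 cont bytes. acc=0x2
Byte[4]=BF: continuation. acc=(acc<<6)|0x3F=0xBF
Completed: cp=U+00BF (starts at byte 3)
Byte[5]=D4: 2-byte lead, need 1 cont bytes. acc=0x14
Byte[6]=80: continuation. acc=(acc<<6)|0x00=0x500
Completed: cp=U+0500 (starts at byte 5)
Byte[7]=32: 1-byte ASCII. cp=U+0032
Byte[8]=E9: 3-byte lead, need 2 cont bytes. acc=0x9
Byte[9]: stream ended, expected continuation. INVALID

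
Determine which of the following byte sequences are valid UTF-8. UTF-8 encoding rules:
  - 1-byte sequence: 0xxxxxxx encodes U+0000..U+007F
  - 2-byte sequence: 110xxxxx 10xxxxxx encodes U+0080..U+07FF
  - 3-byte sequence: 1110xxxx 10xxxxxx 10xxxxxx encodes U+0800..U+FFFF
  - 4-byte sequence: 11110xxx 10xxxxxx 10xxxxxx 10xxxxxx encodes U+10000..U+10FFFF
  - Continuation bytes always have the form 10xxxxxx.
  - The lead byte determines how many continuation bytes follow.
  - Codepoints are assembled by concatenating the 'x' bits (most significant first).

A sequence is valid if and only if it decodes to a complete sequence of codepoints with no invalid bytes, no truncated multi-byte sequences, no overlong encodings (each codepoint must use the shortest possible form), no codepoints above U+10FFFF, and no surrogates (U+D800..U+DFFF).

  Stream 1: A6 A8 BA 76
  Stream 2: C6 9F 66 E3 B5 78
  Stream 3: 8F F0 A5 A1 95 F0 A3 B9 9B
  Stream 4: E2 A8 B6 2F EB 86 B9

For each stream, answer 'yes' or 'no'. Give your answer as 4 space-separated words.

Stream 1: error at byte offset 0. INVALID
Stream 2: error at byte offset 5. INVALID
Stream 3: error at byte offset 0. INVALID
Stream 4: decodes cleanly. VALID

Answer: no no no yes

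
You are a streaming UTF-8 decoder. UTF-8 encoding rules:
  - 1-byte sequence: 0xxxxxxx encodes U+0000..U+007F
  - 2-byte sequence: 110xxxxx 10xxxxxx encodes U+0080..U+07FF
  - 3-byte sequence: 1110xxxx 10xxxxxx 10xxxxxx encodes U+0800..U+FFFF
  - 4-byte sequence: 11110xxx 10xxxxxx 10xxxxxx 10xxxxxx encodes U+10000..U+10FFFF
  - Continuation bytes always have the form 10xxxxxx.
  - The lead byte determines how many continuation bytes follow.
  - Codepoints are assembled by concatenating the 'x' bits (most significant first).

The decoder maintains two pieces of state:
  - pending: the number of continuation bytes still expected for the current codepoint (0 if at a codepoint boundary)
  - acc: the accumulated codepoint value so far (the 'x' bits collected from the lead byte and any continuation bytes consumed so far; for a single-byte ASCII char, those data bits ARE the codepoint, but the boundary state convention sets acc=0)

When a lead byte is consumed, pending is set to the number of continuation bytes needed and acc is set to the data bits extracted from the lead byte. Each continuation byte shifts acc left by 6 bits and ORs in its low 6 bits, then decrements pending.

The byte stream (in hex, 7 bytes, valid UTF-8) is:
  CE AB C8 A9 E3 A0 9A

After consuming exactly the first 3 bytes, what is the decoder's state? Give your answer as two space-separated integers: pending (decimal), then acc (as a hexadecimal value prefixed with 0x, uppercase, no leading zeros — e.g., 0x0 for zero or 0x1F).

Answer: 1 0x8

Derivation:
Byte[0]=CE: 2-byte lead. pending=1, acc=0xE
Byte[1]=AB: continuation. acc=(acc<<6)|0x2B=0x3AB, pending=0
Byte[2]=C8: 2-byte lead. pending=1, acc=0x8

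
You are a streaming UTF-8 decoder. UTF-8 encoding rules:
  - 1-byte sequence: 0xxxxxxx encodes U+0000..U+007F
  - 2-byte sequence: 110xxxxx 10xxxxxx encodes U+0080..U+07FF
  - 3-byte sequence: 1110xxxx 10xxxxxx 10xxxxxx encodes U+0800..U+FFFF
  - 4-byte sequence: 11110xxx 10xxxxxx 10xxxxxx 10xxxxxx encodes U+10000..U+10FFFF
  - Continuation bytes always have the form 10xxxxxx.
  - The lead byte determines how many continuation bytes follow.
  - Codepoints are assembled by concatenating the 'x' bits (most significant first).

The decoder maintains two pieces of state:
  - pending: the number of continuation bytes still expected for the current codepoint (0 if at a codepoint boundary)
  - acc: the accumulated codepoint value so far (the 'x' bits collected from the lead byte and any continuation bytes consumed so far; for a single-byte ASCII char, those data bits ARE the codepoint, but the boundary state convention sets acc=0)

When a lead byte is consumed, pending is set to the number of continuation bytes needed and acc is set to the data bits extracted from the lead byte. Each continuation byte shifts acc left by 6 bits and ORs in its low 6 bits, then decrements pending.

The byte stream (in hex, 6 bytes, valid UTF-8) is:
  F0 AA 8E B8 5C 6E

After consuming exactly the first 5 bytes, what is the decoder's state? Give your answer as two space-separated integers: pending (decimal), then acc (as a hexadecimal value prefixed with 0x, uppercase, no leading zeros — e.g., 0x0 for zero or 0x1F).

Answer: 0 0x0

Derivation:
Byte[0]=F0: 4-byte lead. pending=3, acc=0x0
Byte[1]=AA: continuation. acc=(acc<<6)|0x2A=0x2A, pending=2
Byte[2]=8E: continuation. acc=(acc<<6)|0x0E=0xA8E, pending=1
Byte[3]=B8: continuation. acc=(acc<<6)|0x38=0x2A3B8, pending=0
Byte[4]=5C: 1-byte. pending=0, acc=0x0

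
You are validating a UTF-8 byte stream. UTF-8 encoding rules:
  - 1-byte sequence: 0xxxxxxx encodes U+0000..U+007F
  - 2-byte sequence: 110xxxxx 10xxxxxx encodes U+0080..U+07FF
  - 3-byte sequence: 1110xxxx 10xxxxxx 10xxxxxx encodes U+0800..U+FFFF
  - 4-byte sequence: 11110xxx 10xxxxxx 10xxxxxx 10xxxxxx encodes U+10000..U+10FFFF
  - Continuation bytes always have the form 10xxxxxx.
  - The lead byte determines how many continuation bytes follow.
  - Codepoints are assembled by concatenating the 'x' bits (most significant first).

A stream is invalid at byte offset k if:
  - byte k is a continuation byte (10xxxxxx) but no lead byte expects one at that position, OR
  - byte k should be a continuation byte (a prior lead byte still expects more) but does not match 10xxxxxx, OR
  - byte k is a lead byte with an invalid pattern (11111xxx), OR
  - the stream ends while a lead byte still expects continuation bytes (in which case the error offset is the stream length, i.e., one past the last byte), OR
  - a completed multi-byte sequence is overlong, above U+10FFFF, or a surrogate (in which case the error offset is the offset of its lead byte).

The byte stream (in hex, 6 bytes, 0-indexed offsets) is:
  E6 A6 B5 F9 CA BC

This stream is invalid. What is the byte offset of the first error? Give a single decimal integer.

Answer: 3

Derivation:
Byte[0]=E6: 3-byte lead, need 2 cont bytes. acc=0x6
Byte[1]=A6: continuation. acc=(acc<<6)|0x26=0x1A6
Byte[2]=B5: continuation. acc=(acc<<6)|0x35=0x69B5
Completed: cp=U+69B5 (starts at byte 0)
Byte[3]=F9: INVALID lead byte (not 0xxx/110x/1110/11110)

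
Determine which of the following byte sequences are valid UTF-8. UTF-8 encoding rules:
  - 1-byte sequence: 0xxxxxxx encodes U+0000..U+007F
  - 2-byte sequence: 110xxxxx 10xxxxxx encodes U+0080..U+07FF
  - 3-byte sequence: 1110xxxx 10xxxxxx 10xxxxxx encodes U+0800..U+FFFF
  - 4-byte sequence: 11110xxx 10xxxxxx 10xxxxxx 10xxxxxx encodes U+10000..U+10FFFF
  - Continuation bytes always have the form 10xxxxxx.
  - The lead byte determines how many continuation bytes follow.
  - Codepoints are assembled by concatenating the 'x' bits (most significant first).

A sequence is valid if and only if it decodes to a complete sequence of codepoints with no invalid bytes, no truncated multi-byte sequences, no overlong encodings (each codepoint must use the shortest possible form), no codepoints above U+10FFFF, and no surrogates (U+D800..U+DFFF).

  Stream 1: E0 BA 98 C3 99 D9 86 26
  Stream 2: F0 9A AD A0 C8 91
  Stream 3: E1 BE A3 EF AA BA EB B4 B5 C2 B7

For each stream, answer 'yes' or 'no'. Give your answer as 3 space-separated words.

Answer: yes yes yes

Derivation:
Stream 1: decodes cleanly. VALID
Stream 2: decodes cleanly. VALID
Stream 3: decodes cleanly. VALID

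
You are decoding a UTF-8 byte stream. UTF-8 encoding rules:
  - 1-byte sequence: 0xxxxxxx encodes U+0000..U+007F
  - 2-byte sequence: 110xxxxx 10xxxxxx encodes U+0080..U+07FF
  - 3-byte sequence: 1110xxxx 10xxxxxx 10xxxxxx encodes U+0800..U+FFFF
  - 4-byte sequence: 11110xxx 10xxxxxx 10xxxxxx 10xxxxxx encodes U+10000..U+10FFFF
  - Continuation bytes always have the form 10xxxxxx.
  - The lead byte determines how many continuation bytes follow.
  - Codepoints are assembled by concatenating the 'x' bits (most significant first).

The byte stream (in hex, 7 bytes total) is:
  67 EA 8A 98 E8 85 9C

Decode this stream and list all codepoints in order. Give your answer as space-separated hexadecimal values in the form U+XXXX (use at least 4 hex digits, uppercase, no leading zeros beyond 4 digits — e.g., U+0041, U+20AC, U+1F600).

Answer: U+0067 U+A298 U+815C

Derivation:
Byte[0]=67: 1-byte ASCII. cp=U+0067
Byte[1]=EA: 3-byte lead, need 2 cont bytes. acc=0xA
Byte[2]=8A: continuation. acc=(acc<<6)|0x0A=0x28A
Byte[3]=98: continuation. acc=(acc<<6)|0x18=0xA298
Completed: cp=U+A298 (starts at byte 1)
Byte[4]=E8: 3-byte lead, need 2 cont bytes. acc=0x8
Byte[5]=85: continuation. acc=(acc<<6)|0x05=0x205
Byte[6]=9C: continuation. acc=(acc<<6)|0x1C=0x815C
Completed: cp=U+815C (starts at byte 4)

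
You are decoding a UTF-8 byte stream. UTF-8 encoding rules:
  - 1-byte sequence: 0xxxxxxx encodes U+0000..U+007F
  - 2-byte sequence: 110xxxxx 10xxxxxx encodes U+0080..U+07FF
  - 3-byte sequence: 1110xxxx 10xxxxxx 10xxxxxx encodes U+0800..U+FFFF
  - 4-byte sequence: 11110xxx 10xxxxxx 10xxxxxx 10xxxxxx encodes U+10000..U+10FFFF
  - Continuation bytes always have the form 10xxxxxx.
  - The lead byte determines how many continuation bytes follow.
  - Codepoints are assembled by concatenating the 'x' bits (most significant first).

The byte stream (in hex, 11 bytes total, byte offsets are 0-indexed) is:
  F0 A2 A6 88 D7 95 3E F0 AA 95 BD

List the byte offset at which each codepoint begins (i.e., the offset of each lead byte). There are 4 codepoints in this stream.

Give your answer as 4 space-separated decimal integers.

Byte[0]=F0: 4-byte lead, need 3 cont bytes. acc=0x0
Byte[1]=A2: continuation. acc=(acc<<6)|0x22=0x22
Byte[2]=A6: continuation. acc=(acc<<6)|0x26=0x8A6
Byte[3]=88: continuation. acc=(acc<<6)|0x08=0x22988
Completed: cp=U+22988 (starts at byte 0)
Byte[4]=D7: 2-byte lead, need 1 cont bytes. acc=0x17
Byte[5]=95: continuation. acc=(acc<<6)|0x15=0x5D5
Completed: cp=U+05D5 (starts at byte 4)
Byte[6]=3E: 1-byte ASCII. cp=U+003E
Byte[7]=F0: 4-byte lead, need 3 cont bytes. acc=0x0
Byte[8]=AA: continuation. acc=(acc<<6)|0x2A=0x2A
Byte[9]=95: continuation. acc=(acc<<6)|0x15=0xA95
Byte[10]=BD: continuation. acc=(acc<<6)|0x3D=0x2A57D
Completed: cp=U+2A57D (starts at byte 7)

Answer: 0 4 6 7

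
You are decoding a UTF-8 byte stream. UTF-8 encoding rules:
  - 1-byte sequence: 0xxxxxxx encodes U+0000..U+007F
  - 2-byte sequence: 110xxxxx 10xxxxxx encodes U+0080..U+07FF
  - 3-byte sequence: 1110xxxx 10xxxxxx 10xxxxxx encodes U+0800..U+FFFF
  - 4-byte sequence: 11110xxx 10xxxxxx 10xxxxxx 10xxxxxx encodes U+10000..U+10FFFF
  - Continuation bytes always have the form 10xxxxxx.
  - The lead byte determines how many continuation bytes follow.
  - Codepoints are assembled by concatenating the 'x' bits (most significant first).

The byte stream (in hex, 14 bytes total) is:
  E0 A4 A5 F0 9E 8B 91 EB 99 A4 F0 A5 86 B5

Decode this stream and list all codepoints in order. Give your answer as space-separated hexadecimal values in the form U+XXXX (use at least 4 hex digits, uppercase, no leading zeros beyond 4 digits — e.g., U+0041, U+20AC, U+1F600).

Byte[0]=E0: 3-byte lead, need 2 cont bytes. acc=0x0
Byte[1]=A4: continuation. acc=(acc<<6)|0x24=0x24
Byte[2]=A5: continuation. acc=(acc<<6)|0x25=0x925
Completed: cp=U+0925 (starts at byte 0)
Byte[3]=F0: 4-byte lead, need 3 cont bytes. acc=0x0
Byte[4]=9E: continuation. acc=(acc<<6)|0x1E=0x1E
Byte[5]=8B: continuation. acc=(acc<<6)|0x0B=0x78B
Byte[6]=91: continuation. acc=(acc<<6)|0x11=0x1E2D1
Completed: cp=U+1E2D1 (starts at byte 3)
Byte[7]=EB: 3-byte lead, need 2 cont bytes. acc=0xB
Byte[8]=99: continuation. acc=(acc<<6)|0x19=0x2D9
Byte[9]=A4: continuation. acc=(acc<<6)|0x24=0xB664
Completed: cp=U+B664 (starts at byte 7)
Byte[10]=F0: 4-byte lead, need 3 cont bytes. acc=0x0
Byte[11]=A5: continuation. acc=(acc<<6)|0x25=0x25
Byte[12]=86: continuation. acc=(acc<<6)|0x06=0x946
Byte[13]=B5: continuation. acc=(acc<<6)|0x35=0x251B5
Completed: cp=U+251B5 (starts at byte 10)

Answer: U+0925 U+1E2D1 U+B664 U+251B5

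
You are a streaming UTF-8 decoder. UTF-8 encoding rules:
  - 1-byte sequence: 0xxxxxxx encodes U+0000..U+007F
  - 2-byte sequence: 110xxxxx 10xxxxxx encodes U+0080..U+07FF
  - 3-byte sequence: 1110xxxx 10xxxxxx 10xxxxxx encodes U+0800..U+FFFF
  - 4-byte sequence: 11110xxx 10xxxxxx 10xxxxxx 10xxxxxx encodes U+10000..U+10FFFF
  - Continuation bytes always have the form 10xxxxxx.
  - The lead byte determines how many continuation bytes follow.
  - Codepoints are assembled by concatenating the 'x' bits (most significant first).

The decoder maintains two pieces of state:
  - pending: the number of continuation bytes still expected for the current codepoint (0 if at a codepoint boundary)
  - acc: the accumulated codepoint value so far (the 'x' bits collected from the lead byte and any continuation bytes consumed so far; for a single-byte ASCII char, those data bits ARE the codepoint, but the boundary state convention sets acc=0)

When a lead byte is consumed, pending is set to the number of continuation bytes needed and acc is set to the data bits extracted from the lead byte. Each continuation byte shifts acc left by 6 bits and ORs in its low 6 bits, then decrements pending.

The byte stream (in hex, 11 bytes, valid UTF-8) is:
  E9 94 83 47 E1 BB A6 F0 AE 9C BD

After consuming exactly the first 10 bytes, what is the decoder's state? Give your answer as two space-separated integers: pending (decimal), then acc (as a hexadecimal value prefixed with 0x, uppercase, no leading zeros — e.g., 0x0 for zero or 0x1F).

Answer: 1 0xB9C

Derivation:
Byte[0]=E9: 3-byte lead. pending=2, acc=0x9
Byte[1]=94: continuation. acc=(acc<<6)|0x14=0x254, pending=1
Byte[2]=83: continuation. acc=(acc<<6)|0x03=0x9503, pending=0
Byte[3]=47: 1-byte. pending=0, acc=0x0
Byte[4]=E1: 3-byte lead. pending=2, acc=0x1
Byte[5]=BB: continuation. acc=(acc<<6)|0x3B=0x7B, pending=1
Byte[6]=A6: continuation. acc=(acc<<6)|0x26=0x1EE6, pending=0
Byte[7]=F0: 4-byte lead. pending=3, acc=0x0
Byte[8]=AE: continuation. acc=(acc<<6)|0x2E=0x2E, pending=2
Byte[9]=9C: continuation. acc=(acc<<6)|0x1C=0xB9C, pending=1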